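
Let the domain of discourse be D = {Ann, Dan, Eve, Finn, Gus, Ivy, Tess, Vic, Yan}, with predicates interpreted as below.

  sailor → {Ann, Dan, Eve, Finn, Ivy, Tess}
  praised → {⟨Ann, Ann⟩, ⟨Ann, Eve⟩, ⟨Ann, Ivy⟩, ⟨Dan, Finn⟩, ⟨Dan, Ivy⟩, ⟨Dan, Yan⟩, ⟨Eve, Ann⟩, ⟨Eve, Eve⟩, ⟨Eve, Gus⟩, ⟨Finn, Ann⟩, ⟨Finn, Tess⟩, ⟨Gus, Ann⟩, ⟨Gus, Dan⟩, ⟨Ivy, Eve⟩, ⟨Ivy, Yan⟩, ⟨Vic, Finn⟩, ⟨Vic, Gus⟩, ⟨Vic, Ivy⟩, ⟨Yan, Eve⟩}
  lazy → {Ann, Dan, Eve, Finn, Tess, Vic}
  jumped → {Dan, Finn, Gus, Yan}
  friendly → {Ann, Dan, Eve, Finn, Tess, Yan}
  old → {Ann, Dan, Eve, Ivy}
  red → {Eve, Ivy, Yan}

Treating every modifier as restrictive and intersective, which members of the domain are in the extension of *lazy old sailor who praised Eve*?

{Ann, Eve}

⟦who praised Eve⟧ = {x : ⟨x, Eve⟩ ∈ ⟦praised⟧} = {Ann, Eve, Ivy, Yan}
⟦sailor⟧ = {Ann, Dan, Eve, Finn, Ivy, Tess}
… ∩ ⟦who praised Eve⟧ = {Ann, Dan, Eve, Finn, Ivy, Tess} ∩ {Ann, Eve, Ivy, Yan} = {Ann, Eve, Ivy}
… ∩ ⟦lazy⟧ = {Ann, Eve, Ivy} ∩ {Ann, Dan, Eve, Finn, Tess, Vic} = {Ann, Eve}
… ∩ ⟦old⟧ = {Ann, Eve} ∩ {Ann, Dan, Eve, Ivy} = {Ann, Eve}
So ⟦lazy old sailor who praised Eve⟧ = {Ann, Eve}.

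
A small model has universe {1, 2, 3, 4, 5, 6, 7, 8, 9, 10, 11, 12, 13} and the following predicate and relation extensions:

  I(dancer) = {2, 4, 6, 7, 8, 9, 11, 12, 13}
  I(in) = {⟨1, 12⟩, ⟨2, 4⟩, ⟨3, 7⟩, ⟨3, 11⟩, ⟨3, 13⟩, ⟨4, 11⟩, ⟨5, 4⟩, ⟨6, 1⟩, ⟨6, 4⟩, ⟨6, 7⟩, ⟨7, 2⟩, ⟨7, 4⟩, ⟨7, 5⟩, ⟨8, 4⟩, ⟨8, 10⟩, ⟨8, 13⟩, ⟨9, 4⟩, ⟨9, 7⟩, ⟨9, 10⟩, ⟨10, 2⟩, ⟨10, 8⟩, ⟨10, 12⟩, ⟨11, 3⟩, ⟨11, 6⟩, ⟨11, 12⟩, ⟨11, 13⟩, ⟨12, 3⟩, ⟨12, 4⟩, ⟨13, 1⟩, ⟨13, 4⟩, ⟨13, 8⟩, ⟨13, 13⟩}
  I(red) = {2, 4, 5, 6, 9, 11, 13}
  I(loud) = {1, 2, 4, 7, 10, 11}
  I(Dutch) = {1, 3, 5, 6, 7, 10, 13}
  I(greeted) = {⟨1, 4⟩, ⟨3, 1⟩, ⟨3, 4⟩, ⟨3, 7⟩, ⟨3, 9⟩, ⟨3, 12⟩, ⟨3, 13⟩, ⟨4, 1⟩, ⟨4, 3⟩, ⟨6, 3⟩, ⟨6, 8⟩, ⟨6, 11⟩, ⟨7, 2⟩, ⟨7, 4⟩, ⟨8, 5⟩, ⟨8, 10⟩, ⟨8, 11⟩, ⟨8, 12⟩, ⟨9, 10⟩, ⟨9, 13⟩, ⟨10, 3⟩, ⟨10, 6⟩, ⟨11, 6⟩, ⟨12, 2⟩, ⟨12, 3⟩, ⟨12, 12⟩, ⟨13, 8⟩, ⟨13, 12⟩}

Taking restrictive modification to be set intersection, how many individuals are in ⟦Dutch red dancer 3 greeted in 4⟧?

1

⟦3 greeted⟧ = {x : ⟨3, x⟩ ∈ ⟦greeted⟧} = {1, 4, 7, 9, 12, 13}
⟦in 4⟧ = {x : ⟨x, 4⟩ ∈ ⟦in⟧} = {2, 5, 6, 7, 8, 9, 12, 13}
⟦dancer⟧ = {2, 4, 6, 7, 8, 9, 11, 12, 13}
… ∩ ⟦3 greeted⟧ = {2, 4, 6, 7, 8, 9, 11, 12, 13} ∩ {1, 4, 7, 9, 12, 13} = {4, 7, 9, 12, 13}
… ∩ ⟦in 4⟧ = {4, 7, 9, 12, 13} ∩ {2, 5, 6, 7, 8, 9, 12, 13} = {7, 9, 12, 13}
… ∩ ⟦Dutch⟧ = {7, 9, 12, 13} ∩ {1, 3, 5, 6, 7, 10, 13} = {7, 13}
… ∩ ⟦red⟧ = {7, 13} ∩ {2, 4, 5, 6, 9, 11, 13} = {13}
⟦Dutch red dancer 3 greeted in 4⟧ = {13}, so the cardinality is 1.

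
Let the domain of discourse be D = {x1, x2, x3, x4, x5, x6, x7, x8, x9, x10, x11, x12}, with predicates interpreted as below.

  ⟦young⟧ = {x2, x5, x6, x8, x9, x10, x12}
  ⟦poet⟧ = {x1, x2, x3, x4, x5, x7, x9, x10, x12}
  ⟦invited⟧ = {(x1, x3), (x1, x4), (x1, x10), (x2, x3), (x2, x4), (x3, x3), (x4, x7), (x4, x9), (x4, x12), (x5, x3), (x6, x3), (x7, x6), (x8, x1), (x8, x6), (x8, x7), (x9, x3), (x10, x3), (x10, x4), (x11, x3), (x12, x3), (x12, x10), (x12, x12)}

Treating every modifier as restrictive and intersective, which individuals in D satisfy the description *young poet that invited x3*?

{x2, x5, x9, x10, x12}

⟦that invited x3⟧ = {x : ⟨x, x3⟩ ∈ ⟦invited⟧} = {x1, x2, x3, x5, x6, x9, x10, x11, x12}
⟦poet⟧ = {x1, x2, x3, x4, x5, x7, x9, x10, x12}
… ∩ ⟦that invited x3⟧ = {x1, x2, x3, x4, x5, x7, x9, x10, x12} ∩ {x1, x2, x3, x5, x6, x9, x10, x11, x12} = {x1, x2, x3, x5, x9, x10, x12}
… ∩ ⟦young⟧ = {x1, x2, x3, x5, x9, x10, x12} ∩ {x2, x5, x6, x8, x9, x10, x12} = {x2, x5, x9, x10, x12}
So ⟦young poet that invited x3⟧ = {x2, x5, x9, x10, x12}.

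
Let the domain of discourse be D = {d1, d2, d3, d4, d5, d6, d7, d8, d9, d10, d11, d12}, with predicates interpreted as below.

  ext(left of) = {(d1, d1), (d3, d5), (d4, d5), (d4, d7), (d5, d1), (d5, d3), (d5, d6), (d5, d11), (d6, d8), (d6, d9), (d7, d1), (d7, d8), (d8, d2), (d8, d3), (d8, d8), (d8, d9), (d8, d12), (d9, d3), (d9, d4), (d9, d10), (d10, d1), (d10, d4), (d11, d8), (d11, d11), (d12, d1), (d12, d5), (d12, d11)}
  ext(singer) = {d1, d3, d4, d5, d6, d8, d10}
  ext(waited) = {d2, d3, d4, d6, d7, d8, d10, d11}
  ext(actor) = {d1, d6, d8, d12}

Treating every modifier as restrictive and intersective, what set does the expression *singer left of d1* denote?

⟦left of d1⟧ = {x : ⟨x, d1⟩ ∈ ⟦left of⟧} = {d1, d5, d7, d10, d12}
⟦singer⟧ = {d1, d3, d4, d5, d6, d8, d10}
… ∩ ⟦left of d1⟧ = {d1, d3, d4, d5, d6, d8, d10} ∩ {d1, d5, d7, d10, d12} = {d1, d5, d10}
So ⟦singer left of d1⟧ = {d1, d5, d10}.

{d1, d5, d10}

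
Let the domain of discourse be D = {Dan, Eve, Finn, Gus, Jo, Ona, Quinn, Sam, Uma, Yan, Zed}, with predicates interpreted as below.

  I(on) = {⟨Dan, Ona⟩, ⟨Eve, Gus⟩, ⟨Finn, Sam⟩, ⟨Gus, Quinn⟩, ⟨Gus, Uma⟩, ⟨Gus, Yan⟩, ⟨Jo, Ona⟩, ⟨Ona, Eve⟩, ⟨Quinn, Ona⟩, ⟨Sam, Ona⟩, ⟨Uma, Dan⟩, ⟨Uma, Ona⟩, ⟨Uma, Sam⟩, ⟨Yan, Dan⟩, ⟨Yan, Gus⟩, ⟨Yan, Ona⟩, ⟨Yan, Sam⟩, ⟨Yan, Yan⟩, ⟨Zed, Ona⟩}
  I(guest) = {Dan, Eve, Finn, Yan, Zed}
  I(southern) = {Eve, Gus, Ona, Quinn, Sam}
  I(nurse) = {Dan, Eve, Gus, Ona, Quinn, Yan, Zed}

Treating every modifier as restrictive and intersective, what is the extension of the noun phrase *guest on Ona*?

⟦on Ona⟧ = {x : ⟨x, Ona⟩ ∈ ⟦on⟧} = {Dan, Jo, Quinn, Sam, Uma, Yan, Zed}
⟦guest⟧ = {Dan, Eve, Finn, Yan, Zed}
… ∩ ⟦on Ona⟧ = {Dan, Eve, Finn, Yan, Zed} ∩ {Dan, Jo, Quinn, Sam, Uma, Yan, Zed} = {Dan, Yan, Zed}
So ⟦guest on Ona⟧ = {Dan, Yan, Zed}.

{Dan, Yan, Zed}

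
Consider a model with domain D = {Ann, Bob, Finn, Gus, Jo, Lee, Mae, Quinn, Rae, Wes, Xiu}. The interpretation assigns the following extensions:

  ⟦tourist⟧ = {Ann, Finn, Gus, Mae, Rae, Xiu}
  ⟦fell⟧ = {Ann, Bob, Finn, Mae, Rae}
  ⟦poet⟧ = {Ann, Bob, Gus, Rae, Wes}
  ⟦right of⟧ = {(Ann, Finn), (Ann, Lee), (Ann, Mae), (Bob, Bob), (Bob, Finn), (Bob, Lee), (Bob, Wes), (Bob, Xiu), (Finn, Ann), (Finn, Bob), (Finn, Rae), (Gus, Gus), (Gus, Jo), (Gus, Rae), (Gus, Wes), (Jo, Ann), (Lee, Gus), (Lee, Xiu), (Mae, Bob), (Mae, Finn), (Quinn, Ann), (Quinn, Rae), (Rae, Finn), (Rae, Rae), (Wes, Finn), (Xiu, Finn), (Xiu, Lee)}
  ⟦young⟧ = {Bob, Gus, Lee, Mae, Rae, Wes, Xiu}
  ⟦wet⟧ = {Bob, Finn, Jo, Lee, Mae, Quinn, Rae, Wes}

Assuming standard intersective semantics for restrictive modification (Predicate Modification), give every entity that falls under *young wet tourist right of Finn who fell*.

{Mae, Rae}

⟦right of Finn⟧ = {x : ⟨x, Finn⟩ ∈ ⟦right of⟧} = {Ann, Bob, Mae, Rae, Wes, Xiu}
⟦who fell⟧ = ⟦fell⟧ = {Ann, Bob, Finn, Mae, Rae}
⟦tourist⟧ = {Ann, Finn, Gus, Mae, Rae, Xiu}
… ∩ ⟦right of Finn⟧ = {Ann, Finn, Gus, Mae, Rae, Xiu} ∩ {Ann, Bob, Mae, Rae, Wes, Xiu} = {Ann, Mae, Rae, Xiu}
… ∩ ⟦who fell⟧ = {Ann, Mae, Rae, Xiu} ∩ {Ann, Bob, Finn, Mae, Rae} = {Ann, Mae, Rae}
… ∩ ⟦young⟧ = {Ann, Mae, Rae} ∩ {Bob, Gus, Lee, Mae, Rae, Wes, Xiu} = {Mae, Rae}
… ∩ ⟦wet⟧ = {Mae, Rae} ∩ {Bob, Finn, Jo, Lee, Mae, Quinn, Rae, Wes} = {Mae, Rae}
So ⟦young wet tourist right of Finn who fell⟧ = {Mae, Rae}.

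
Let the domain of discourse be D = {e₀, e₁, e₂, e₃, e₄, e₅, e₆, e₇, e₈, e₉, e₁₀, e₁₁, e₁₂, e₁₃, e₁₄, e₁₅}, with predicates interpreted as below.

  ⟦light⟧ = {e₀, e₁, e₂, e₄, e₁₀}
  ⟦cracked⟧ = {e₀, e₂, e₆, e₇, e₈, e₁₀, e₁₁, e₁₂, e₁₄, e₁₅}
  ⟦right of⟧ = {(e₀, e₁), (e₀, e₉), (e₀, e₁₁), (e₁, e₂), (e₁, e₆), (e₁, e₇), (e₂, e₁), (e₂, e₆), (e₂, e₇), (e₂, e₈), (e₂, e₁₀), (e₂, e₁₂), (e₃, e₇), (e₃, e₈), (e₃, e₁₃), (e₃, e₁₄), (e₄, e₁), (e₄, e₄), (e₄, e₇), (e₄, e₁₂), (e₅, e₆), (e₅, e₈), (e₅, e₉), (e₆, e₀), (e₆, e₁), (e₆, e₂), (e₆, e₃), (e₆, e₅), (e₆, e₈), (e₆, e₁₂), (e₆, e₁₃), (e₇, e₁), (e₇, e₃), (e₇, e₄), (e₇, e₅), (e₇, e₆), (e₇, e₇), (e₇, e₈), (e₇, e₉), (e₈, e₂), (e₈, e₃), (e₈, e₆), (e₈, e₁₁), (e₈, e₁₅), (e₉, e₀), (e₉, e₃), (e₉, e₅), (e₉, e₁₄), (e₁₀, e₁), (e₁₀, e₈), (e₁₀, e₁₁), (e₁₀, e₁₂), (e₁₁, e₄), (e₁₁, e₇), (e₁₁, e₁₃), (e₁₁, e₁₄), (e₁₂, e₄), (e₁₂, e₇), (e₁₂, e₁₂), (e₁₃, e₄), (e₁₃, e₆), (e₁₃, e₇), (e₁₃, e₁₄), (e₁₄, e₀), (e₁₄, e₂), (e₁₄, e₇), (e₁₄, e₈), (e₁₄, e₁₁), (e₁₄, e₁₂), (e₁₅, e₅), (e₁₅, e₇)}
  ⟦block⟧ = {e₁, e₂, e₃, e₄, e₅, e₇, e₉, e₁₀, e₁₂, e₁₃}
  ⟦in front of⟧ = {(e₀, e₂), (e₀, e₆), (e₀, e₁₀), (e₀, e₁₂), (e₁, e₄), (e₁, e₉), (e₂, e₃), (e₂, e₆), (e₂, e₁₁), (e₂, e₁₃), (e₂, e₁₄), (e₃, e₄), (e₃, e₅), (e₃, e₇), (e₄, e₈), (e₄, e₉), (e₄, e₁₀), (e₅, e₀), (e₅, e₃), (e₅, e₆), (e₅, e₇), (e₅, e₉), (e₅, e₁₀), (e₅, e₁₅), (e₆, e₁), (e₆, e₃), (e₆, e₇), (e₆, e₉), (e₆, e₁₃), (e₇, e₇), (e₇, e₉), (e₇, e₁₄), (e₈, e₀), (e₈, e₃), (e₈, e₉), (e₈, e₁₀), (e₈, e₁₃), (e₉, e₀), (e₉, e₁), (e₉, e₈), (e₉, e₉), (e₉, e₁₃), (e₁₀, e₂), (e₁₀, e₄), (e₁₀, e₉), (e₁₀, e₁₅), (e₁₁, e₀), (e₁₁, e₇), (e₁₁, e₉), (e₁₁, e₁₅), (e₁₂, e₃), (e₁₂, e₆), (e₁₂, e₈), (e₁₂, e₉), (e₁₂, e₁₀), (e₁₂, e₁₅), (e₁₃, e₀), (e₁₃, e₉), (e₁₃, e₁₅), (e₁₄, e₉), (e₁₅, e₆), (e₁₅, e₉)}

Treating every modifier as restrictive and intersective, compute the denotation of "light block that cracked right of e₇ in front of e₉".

∅

⟦that cracked⟧ = ⟦cracked⟧ = {e₀, e₂, e₆, e₇, e₈, e₁₀, e₁₁, e₁₂, e₁₄, e₁₅}
⟦right of e₇⟧ = {x : ⟨x, e₇⟩ ∈ ⟦right of⟧} = {e₁, e₂, e₃, e₄, e₇, e₁₁, e₁₂, e₁₃, e₁₄, e₁₅}
⟦in front of e₉⟧ = {x : ⟨x, e₉⟩ ∈ ⟦in front of⟧} = {e₁, e₄, e₅, e₆, e₇, e₈, e₉, e₁₀, e₁₁, e₁₂, e₁₃, e₁₄, e₁₅}
⟦block⟧ = {e₁, e₂, e₃, e₄, e₅, e₇, e₉, e₁₀, e₁₂, e₁₃}
… ∩ ⟦that cracked⟧ = {e₁, e₂, e₃, e₄, e₅, e₇, e₉, e₁₀, e₁₂, e₁₃} ∩ {e₀, e₂, e₆, e₇, e₈, e₁₀, e₁₁, e₁₂, e₁₄, e₁₅} = {e₂, e₇, e₁₀, e₁₂}
… ∩ ⟦right of e₇⟧ = {e₂, e₇, e₁₀, e₁₂} ∩ {e₁, e₂, e₃, e₄, e₇, e₁₁, e₁₂, e₁₃, e₁₄, e₁₅} = {e₂, e₇, e₁₂}
… ∩ ⟦in front of e₉⟧ = {e₂, e₇, e₁₂} ∩ {e₁, e₄, e₅, e₆, e₇, e₈, e₉, e₁₀, e₁₁, e₁₂, e₁₃, e₁₄, e₁₅} = {e₇, e₁₂}
… ∩ ⟦light⟧ = {e₇, e₁₂} ∩ {e₀, e₁, e₂, e₄, e₁₀} = ∅
So ⟦light block that cracked right of e₇ in front of e₉⟧ = ∅.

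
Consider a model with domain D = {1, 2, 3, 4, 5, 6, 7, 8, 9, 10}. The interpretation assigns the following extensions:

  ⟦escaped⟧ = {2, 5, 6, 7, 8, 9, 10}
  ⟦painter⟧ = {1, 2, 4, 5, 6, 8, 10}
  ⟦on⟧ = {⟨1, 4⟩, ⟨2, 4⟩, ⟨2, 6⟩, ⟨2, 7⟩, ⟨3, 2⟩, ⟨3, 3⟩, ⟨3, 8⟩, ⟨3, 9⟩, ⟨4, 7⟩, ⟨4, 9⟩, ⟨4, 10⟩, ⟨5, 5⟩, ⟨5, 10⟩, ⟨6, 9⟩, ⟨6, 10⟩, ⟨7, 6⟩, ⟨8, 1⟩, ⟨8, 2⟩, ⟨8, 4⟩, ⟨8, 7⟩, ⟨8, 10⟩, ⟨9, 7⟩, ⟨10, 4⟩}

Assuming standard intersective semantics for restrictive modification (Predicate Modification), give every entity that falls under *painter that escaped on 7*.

⟦that escaped⟧ = ⟦escaped⟧ = {2, 5, 6, 7, 8, 9, 10}
⟦on 7⟧ = {x : ⟨x, 7⟩ ∈ ⟦on⟧} = {2, 4, 8, 9}
⟦painter⟧ = {1, 2, 4, 5, 6, 8, 10}
… ∩ ⟦that escaped⟧ = {1, 2, 4, 5, 6, 8, 10} ∩ {2, 5, 6, 7, 8, 9, 10} = {2, 5, 6, 8, 10}
… ∩ ⟦on 7⟧ = {2, 5, 6, 8, 10} ∩ {2, 4, 8, 9} = {2, 8}
So ⟦painter that escaped on 7⟧ = {2, 8}.

{2, 8}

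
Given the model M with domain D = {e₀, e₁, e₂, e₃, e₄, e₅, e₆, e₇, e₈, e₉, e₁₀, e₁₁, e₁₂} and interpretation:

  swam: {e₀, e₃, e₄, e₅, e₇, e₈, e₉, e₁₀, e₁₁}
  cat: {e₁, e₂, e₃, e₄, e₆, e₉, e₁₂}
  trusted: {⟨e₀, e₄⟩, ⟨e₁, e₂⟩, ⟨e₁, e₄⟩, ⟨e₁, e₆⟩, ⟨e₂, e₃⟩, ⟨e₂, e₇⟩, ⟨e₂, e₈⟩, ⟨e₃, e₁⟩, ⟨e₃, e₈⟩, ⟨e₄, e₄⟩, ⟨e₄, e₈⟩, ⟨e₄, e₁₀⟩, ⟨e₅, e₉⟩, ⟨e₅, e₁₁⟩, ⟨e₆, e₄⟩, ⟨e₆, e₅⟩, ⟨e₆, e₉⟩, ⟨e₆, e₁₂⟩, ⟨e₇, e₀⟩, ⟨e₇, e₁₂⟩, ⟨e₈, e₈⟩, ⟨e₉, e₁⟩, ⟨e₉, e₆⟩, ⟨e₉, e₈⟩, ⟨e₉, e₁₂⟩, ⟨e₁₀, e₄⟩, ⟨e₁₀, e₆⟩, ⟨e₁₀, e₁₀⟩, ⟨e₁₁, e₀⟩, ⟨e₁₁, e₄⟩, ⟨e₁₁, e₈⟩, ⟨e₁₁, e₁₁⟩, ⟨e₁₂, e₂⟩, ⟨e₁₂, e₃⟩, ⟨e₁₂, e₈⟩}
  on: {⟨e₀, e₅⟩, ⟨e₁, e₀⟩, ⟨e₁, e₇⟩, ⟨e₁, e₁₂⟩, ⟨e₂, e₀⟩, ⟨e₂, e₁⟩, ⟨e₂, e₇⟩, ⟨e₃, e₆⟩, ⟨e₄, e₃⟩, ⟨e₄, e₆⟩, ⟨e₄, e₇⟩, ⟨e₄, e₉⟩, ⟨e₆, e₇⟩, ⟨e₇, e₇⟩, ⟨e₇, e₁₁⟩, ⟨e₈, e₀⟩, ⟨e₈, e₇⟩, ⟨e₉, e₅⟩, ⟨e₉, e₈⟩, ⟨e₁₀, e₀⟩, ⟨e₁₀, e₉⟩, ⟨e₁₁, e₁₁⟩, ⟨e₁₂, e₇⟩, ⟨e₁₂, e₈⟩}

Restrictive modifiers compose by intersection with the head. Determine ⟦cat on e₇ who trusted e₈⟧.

{e₂, e₄, e₁₂}

⟦on e₇⟧ = {x : ⟨x, e₇⟩ ∈ ⟦on⟧} = {e₁, e₂, e₄, e₆, e₇, e₈, e₁₂}
⟦who trusted e₈⟧ = {x : ⟨x, e₈⟩ ∈ ⟦trusted⟧} = {e₂, e₃, e₄, e₈, e₉, e₁₁, e₁₂}
⟦cat⟧ = {e₁, e₂, e₃, e₄, e₆, e₉, e₁₂}
… ∩ ⟦on e₇⟧ = {e₁, e₂, e₃, e₄, e₆, e₉, e₁₂} ∩ {e₁, e₂, e₄, e₆, e₇, e₈, e₁₂} = {e₁, e₂, e₄, e₆, e₁₂}
… ∩ ⟦who trusted e₈⟧ = {e₁, e₂, e₄, e₆, e₁₂} ∩ {e₂, e₃, e₄, e₈, e₉, e₁₁, e₁₂} = {e₂, e₄, e₁₂}
So ⟦cat on e₇ who trusted e₈⟧ = {e₂, e₄, e₁₂}.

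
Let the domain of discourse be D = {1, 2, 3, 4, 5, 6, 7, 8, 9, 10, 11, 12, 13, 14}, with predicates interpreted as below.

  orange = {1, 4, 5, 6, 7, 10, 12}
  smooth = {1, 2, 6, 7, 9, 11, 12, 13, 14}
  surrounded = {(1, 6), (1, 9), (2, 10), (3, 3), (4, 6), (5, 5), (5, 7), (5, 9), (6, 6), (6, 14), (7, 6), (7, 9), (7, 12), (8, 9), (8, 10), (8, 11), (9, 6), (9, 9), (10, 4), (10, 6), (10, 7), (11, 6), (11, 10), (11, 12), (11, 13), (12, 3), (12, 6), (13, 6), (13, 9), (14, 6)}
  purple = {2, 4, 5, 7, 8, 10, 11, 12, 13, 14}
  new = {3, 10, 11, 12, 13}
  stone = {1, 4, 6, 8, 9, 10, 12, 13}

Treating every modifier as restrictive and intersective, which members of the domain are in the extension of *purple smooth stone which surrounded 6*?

{12, 13}

⟦which surrounded 6⟧ = {x : ⟨x, 6⟩ ∈ ⟦surrounded⟧} = {1, 4, 6, 7, 9, 10, 11, 12, 13, 14}
⟦stone⟧ = {1, 4, 6, 8, 9, 10, 12, 13}
… ∩ ⟦which surrounded 6⟧ = {1, 4, 6, 8, 9, 10, 12, 13} ∩ {1, 4, 6, 7, 9, 10, 11, 12, 13, 14} = {1, 4, 6, 9, 10, 12, 13}
… ∩ ⟦purple⟧ = {1, 4, 6, 9, 10, 12, 13} ∩ {2, 4, 5, 7, 8, 10, 11, 12, 13, 14} = {4, 10, 12, 13}
… ∩ ⟦smooth⟧ = {4, 10, 12, 13} ∩ {1, 2, 6, 7, 9, 11, 12, 13, 14} = {12, 13}
So ⟦purple smooth stone which surrounded 6⟧ = {12, 13}.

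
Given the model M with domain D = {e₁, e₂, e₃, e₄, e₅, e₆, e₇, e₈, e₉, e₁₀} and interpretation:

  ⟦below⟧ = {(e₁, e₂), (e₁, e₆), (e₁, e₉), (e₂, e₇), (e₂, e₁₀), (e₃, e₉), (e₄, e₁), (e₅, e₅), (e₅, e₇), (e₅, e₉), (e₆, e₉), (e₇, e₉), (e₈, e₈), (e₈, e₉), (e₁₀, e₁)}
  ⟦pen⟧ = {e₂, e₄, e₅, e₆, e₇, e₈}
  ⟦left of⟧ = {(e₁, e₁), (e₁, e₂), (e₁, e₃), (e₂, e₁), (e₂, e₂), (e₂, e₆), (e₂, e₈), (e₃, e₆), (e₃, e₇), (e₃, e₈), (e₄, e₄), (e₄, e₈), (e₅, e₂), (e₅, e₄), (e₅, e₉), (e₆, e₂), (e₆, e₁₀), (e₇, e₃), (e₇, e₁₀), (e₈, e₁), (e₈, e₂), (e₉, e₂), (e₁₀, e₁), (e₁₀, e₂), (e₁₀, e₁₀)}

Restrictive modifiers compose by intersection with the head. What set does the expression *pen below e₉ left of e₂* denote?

{e₅, e₆, e₈}

⟦below e₉⟧ = {x : ⟨x, e₉⟩ ∈ ⟦below⟧} = {e₁, e₃, e₅, e₆, e₇, e₈}
⟦left of e₂⟧ = {x : ⟨x, e₂⟩ ∈ ⟦left of⟧} = {e₁, e₂, e₅, e₆, e₈, e₉, e₁₀}
⟦pen⟧ = {e₂, e₄, e₅, e₆, e₇, e₈}
… ∩ ⟦below e₉⟧ = {e₂, e₄, e₅, e₆, e₇, e₈} ∩ {e₁, e₃, e₅, e₆, e₇, e₈} = {e₅, e₆, e₇, e₈}
… ∩ ⟦left of e₂⟧ = {e₅, e₆, e₇, e₈} ∩ {e₁, e₂, e₅, e₆, e₈, e₉, e₁₀} = {e₅, e₆, e₈}
So ⟦pen below e₉ left of e₂⟧ = {e₅, e₆, e₈}.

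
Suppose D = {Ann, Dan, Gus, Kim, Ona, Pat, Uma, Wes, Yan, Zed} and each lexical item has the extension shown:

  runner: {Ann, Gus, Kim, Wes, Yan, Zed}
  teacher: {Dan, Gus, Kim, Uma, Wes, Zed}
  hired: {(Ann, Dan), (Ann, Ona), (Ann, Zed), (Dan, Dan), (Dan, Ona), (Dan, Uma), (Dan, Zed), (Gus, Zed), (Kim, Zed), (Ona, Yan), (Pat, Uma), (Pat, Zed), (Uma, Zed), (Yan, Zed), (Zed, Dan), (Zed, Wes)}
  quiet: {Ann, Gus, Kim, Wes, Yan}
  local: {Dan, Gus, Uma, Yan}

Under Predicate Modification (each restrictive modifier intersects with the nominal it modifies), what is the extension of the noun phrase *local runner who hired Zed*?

⟦who hired Zed⟧ = {x : ⟨x, Zed⟩ ∈ ⟦hired⟧} = {Ann, Dan, Gus, Kim, Pat, Uma, Yan}
⟦runner⟧ = {Ann, Gus, Kim, Wes, Yan, Zed}
… ∩ ⟦who hired Zed⟧ = {Ann, Gus, Kim, Wes, Yan, Zed} ∩ {Ann, Dan, Gus, Kim, Pat, Uma, Yan} = {Ann, Gus, Kim, Yan}
… ∩ ⟦local⟧ = {Ann, Gus, Kim, Yan} ∩ {Dan, Gus, Uma, Yan} = {Gus, Yan}
So ⟦local runner who hired Zed⟧ = {Gus, Yan}.

{Gus, Yan}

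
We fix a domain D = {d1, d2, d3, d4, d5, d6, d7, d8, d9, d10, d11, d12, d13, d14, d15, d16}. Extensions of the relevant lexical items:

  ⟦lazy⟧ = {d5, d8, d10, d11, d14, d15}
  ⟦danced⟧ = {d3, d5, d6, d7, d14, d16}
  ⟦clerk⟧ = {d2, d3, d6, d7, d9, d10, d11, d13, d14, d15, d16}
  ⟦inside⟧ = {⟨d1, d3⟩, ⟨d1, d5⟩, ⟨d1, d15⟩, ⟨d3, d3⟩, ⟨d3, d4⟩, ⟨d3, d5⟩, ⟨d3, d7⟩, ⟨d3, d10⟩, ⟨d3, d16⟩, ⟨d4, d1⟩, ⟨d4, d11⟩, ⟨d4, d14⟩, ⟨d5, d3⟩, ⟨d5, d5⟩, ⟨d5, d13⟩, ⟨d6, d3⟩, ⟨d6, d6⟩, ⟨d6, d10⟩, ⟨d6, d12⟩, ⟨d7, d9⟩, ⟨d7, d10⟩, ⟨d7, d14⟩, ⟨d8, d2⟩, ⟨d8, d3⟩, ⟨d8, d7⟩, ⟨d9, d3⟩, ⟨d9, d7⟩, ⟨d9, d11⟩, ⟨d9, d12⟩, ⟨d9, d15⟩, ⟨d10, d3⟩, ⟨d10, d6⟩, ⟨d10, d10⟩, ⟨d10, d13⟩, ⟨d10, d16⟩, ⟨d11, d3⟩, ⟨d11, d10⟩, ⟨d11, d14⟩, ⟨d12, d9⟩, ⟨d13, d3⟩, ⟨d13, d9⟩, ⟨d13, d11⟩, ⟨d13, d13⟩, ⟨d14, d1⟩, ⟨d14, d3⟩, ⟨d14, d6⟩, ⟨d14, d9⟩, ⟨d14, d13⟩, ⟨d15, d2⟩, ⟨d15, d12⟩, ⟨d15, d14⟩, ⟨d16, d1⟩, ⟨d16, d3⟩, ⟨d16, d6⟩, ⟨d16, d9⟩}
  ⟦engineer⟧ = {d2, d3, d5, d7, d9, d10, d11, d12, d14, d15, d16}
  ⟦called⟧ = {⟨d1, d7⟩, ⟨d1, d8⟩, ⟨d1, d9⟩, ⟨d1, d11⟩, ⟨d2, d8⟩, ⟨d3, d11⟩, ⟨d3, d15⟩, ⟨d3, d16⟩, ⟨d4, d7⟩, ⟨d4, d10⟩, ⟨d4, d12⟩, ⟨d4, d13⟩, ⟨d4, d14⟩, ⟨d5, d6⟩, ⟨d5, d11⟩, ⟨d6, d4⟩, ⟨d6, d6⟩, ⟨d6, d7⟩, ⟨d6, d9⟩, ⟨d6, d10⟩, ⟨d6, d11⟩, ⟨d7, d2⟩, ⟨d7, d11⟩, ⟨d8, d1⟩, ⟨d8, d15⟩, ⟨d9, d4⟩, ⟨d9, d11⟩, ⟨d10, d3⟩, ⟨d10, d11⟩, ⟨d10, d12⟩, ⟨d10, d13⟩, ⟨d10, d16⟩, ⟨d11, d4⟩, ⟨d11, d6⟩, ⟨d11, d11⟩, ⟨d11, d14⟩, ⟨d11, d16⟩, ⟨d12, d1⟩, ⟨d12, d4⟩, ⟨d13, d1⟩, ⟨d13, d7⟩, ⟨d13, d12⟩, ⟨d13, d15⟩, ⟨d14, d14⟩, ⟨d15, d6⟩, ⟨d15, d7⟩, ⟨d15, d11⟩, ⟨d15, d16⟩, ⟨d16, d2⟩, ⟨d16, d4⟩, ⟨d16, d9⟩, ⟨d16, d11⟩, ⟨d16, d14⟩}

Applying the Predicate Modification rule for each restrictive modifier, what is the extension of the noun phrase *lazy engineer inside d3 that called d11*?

{d5, d10, d11}

⟦inside d3⟧ = {x : ⟨x, d3⟩ ∈ ⟦inside⟧} = {d1, d3, d5, d6, d8, d9, d10, d11, d13, d14, d16}
⟦that called d11⟧ = {x : ⟨x, d11⟩ ∈ ⟦called⟧} = {d1, d3, d5, d6, d7, d9, d10, d11, d15, d16}
⟦engineer⟧ = {d2, d3, d5, d7, d9, d10, d11, d12, d14, d15, d16}
… ∩ ⟦inside d3⟧ = {d2, d3, d5, d7, d9, d10, d11, d12, d14, d15, d16} ∩ {d1, d3, d5, d6, d8, d9, d10, d11, d13, d14, d16} = {d3, d5, d9, d10, d11, d14, d16}
… ∩ ⟦that called d11⟧ = {d3, d5, d9, d10, d11, d14, d16} ∩ {d1, d3, d5, d6, d7, d9, d10, d11, d15, d16} = {d3, d5, d9, d10, d11, d16}
… ∩ ⟦lazy⟧ = {d3, d5, d9, d10, d11, d16} ∩ {d5, d8, d10, d11, d14, d15} = {d5, d10, d11}
So ⟦lazy engineer inside d3 that called d11⟧ = {d5, d10, d11}.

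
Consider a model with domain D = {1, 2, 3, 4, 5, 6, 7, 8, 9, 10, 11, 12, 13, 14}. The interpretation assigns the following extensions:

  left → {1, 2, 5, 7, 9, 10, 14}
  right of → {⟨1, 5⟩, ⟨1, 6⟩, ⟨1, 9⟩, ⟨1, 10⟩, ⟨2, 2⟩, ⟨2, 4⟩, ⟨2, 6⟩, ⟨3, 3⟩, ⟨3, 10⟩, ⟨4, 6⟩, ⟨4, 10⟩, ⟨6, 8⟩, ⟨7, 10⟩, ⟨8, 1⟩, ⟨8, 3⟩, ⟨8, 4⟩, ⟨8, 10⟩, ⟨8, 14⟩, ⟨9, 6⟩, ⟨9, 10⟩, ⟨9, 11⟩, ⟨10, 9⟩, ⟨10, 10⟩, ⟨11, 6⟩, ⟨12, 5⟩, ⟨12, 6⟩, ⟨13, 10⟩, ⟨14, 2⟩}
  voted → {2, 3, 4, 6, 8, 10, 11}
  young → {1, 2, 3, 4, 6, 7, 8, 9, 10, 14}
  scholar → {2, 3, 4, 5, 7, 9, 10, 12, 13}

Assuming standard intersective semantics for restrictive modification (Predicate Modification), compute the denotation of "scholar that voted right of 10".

⟦that voted⟧ = ⟦voted⟧ = {2, 3, 4, 6, 8, 10, 11}
⟦right of 10⟧ = {x : ⟨x, 10⟩ ∈ ⟦right of⟧} = {1, 3, 4, 7, 8, 9, 10, 13}
⟦scholar⟧ = {2, 3, 4, 5, 7, 9, 10, 12, 13}
… ∩ ⟦that voted⟧ = {2, 3, 4, 5, 7, 9, 10, 12, 13} ∩ {2, 3, 4, 6, 8, 10, 11} = {2, 3, 4, 10}
… ∩ ⟦right of 10⟧ = {2, 3, 4, 10} ∩ {1, 3, 4, 7, 8, 9, 10, 13} = {3, 4, 10}
So ⟦scholar that voted right of 10⟧ = {3, 4, 10}.

{3, 4, 10}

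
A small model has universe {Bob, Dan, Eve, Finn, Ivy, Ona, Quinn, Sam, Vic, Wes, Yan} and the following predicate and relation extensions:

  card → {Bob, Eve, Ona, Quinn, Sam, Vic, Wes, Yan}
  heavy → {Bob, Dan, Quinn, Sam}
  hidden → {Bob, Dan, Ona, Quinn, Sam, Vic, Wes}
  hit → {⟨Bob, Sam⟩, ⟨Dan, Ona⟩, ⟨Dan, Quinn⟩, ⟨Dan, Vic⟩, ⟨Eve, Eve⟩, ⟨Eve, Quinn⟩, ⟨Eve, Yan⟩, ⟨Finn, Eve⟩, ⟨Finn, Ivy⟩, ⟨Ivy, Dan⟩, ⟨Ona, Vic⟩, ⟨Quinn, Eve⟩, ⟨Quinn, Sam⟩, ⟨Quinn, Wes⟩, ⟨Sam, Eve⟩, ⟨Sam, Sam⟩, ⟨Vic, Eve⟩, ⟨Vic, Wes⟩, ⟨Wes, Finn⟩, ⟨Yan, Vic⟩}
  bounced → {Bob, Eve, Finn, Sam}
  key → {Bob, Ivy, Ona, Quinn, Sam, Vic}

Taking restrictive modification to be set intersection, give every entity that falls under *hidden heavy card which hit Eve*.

⟦which hit Eve⟧ = {x : ⟨x, Eve⟩ ∈ ⟦hit⟧} = {Eve, Finn, Quinn, Sam, Vic}
⟦card⟧ = {Bob, Eve, Ona, Quinn, Sam, Vic, Wes, Yan}
… ∩ ⟦which hit Eve⟧ = {Bob, Eve, Ona, Quinn, Sam, Vic, Wes, Yan} ∩ {Eve, Finn, Quinn, Sam, Vic} = {Eve, Quinn, Sam, Vic}
… ∩ ⟦hidden⟧ = {Eve, Quinn, Sam, Vic} ∩ {Bob, Dan, Ona, Quinn, Sam, Vic, Wes} = {Quinn, Sam, Vic}
… ∩ ⟦heavy⟧ = {Quinn, Sam, Vic} ∩ {Bob, Dan, Quinn, Sam} = {Quinn, Sam}
So ⟦hidden heavy card which hit Eve⟧ = {Quinn, Sam}.

{Quinn, Sam}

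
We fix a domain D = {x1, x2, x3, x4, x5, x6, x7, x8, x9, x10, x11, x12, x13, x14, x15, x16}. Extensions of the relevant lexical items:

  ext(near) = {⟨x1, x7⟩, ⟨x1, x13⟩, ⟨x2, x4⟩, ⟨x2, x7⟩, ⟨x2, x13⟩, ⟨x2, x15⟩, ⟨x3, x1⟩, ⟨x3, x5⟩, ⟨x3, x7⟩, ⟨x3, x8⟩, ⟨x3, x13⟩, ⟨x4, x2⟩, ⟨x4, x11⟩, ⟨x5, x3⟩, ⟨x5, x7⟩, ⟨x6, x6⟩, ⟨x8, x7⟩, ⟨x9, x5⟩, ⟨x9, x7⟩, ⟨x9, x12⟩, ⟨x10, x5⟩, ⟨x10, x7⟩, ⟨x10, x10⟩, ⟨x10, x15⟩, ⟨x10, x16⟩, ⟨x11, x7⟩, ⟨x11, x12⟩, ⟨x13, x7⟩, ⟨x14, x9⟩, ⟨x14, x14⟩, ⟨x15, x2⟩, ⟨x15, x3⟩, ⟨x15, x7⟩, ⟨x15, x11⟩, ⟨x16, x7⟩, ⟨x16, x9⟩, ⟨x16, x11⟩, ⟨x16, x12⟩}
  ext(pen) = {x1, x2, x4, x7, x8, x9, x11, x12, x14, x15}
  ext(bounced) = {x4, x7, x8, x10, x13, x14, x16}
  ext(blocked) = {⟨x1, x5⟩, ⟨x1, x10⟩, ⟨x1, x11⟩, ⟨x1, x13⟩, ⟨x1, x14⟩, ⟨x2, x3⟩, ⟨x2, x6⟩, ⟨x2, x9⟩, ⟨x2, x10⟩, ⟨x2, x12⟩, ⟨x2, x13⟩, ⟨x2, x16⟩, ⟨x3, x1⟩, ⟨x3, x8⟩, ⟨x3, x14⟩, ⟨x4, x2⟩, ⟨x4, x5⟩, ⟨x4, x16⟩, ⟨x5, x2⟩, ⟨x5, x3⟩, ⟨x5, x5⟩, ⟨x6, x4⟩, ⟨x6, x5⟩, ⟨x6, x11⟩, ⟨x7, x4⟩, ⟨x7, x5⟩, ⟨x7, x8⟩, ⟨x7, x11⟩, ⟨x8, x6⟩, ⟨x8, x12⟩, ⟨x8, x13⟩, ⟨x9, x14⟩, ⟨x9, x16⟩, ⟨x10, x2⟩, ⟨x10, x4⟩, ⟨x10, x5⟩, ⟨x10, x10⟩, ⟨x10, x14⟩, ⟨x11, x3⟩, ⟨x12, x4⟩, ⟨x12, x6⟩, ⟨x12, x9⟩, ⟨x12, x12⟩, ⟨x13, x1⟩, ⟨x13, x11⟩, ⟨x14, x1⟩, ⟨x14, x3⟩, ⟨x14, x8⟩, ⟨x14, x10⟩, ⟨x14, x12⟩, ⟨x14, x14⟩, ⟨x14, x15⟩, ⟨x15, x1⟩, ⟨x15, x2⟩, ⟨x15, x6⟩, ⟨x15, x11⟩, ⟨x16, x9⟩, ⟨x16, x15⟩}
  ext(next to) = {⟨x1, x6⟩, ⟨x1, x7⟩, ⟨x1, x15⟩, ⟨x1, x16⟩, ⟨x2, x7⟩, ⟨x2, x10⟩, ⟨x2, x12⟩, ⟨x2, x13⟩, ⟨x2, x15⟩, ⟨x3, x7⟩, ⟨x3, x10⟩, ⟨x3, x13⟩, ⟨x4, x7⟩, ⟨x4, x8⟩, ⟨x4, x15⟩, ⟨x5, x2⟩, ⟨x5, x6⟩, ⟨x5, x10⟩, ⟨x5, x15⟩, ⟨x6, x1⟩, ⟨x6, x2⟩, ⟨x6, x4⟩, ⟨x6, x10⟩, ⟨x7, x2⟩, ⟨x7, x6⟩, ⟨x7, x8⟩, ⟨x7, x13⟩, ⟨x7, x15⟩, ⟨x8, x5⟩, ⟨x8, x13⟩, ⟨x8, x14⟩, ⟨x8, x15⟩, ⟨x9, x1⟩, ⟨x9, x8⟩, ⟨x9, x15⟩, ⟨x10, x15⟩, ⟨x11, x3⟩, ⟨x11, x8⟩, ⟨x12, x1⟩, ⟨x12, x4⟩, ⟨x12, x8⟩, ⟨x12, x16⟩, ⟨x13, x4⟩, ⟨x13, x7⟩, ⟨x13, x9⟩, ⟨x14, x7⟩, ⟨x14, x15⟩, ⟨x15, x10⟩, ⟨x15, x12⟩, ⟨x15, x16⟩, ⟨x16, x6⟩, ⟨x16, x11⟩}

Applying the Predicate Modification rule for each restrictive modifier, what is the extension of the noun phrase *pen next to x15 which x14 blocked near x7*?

⟦next to x15⟧ = {x : ⟨x, x15⟩ ∈ ⟦next to⟧} = {x1, x2, x4, x5, x7, x8, x9, x10, x14}
⟦which x14 blocked⟧ = {x : ⟨x14, x⟩ ∈ ⟦blocked⟧} = {x1, x3, x8, x10, x12, x14, x15}
⟦near x7⟧ = {x : ⟨x, x7⟩ ∈ ⟦near⟧} = {x1, x2, x3, x5, x8, x9, x10, x11, x13, x15, x16}
⟦pen⟧ = {x1, x2, x4, x7, x8, x9, x11, x12, x14, x15}
… ∩ ⟦next to x15⟧ = {x1, x2, x4, x7, x8, x9, x11, x12, x14, x15} ∩ {x1, x2, x4, x5, x7, x8, x9, x10, x14} = {x1, x2, x4, x7, x8, x9, x14}
… ∩ ⟦which x14 blocked⟧ = {x1, x2, x4, x7, x8, x9, x14} ∩ {x1, x3, x8, x10, x12, x14, x15} = {x1, x8, x14}
… ∩ ⟦near x7⟧ = {x1, x8, x14} ∩ {x1, x2, x3, x5, x8, x9, x10, x11, x13, x15, x16} = {x1, x8}
So ⟦pen next to x15 which x14 blocked near x7⟧ = {x1, x8}.

{x1, x8}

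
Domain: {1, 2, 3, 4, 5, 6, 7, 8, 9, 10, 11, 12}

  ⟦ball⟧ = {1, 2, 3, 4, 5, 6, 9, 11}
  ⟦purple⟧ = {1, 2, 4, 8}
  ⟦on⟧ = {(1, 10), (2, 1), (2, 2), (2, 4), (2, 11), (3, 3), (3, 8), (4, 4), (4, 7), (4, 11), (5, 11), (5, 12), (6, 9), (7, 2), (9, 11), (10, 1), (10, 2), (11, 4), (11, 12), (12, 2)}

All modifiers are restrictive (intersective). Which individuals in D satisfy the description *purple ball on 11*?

{2, 4}

⟦on 11⟧ = {x : ⟨x, 11⟩ ∈ ⟦on⟧} = {2, 4, 5, 9}
⟦ball⟧ = {1, 2, 3, 4, 5, 6, 9, 11}
… ∩ ⟦on 11⟧ = {1, 2, 3, 4, 5, 6, 9, 11} ∩ {2, 4, 5, 9} = {2, 4, 5, 9}
… ∩ ⟦purple⟧ = {2, 4, 5, 9} ∩ {1, 2, 4, 8} = {2, 4}
So ⟦purple ball on 11⟧ = {2, 4}.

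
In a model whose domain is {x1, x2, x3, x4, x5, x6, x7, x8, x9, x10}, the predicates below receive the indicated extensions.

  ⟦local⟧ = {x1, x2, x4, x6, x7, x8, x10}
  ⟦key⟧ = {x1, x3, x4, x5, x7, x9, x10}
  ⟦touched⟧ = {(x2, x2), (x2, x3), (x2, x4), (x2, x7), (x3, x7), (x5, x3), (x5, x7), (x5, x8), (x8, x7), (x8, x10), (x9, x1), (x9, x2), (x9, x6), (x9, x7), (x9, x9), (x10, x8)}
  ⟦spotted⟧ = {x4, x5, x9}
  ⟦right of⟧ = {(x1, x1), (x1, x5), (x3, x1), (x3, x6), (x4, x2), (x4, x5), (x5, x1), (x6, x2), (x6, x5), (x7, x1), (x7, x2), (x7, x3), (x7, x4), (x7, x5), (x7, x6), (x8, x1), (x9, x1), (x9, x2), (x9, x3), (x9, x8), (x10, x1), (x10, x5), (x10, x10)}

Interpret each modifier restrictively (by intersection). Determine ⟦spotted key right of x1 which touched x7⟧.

⟦right of x1⟧ = {x : ⟨x, x1⟩ ∈ ⟦right of⟧} = {x1, x3, x5, x7, x8, x9, x10}
⟦which touched x7⟧ = {x : ⟨x, x7⟩ ∈ ⟦touched⟧} = {x2, x3, x5, x8, x9}
⟦key⟧ = {x1, x3, x4, x5, x7, x9, x10}
… ∩ ⟦right of x1⟧ = {x1, x3, x4, x5, x7, x9, x10} ∩ {x1, x3, x5, x7, x8, x9, x10} = {x1, x3, x5, x7, x9, x10}
… ∩ ⟦which touched x7⟧ = {x1, x3, x5, x7, x9, x10} ∩ {x2, x3, x5, x8, x9} = {x3, x5, x9}
… ∩ ⟦spotted⟧ = {x3, x5, x9} ∩ {x4, x5, x9} = {x5, x9}
So ⟦spotted key right of x1 which touched x7⟧ = {x5, x9}.

{x5, x9}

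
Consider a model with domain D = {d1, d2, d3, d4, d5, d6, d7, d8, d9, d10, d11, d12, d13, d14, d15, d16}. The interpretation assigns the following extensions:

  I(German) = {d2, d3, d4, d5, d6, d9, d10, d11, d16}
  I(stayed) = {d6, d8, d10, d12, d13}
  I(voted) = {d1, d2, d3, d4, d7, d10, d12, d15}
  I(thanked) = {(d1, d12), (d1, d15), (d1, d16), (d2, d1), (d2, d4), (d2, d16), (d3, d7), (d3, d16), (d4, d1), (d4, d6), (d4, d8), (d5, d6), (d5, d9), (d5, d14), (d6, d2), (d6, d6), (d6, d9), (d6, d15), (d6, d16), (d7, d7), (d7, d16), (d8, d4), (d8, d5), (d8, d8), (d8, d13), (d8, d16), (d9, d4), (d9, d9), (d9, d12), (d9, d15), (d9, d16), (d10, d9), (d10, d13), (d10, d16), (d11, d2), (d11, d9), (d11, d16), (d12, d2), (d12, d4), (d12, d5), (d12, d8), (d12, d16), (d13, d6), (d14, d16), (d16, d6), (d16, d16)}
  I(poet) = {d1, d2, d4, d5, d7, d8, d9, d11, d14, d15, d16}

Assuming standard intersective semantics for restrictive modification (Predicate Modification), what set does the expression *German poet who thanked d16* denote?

{d2, d9, d11, d16}

⟦who thanked d16⟧ = {x : ⟨x, d16⟩ ∈ ⟦thanked⟧} = {d1, d2, d3, d6, d7, d8, d9, d10, d11, d12, d14, d16}
⟦poet⟧ = {d1, d2, d4, d5, d7, d8, d9, d11, d14, d15, d16}
… ∩ ⟦who thanked d16⟧ = {d1, d2, d4, d5, d7, d8, d9, d11, d14, d15, d16} ∩ {d1, d2, d3, d6, d7, d8, d9, d10, d11, d12, d14, d16} = {d1, d2, d7, d8, d9, d11, d14, d16}
… ∩ ⟦German⟧ = {d1, d2, d7, d8, d9, d11, d14, d16} ∩ {d2, d3, d4, d5, d6, d9, d10, d11, d16} = {d2, d9, d11, d16}
So ⟦German poet who thanked d16⟧ = {d2, d9, d11, d16}.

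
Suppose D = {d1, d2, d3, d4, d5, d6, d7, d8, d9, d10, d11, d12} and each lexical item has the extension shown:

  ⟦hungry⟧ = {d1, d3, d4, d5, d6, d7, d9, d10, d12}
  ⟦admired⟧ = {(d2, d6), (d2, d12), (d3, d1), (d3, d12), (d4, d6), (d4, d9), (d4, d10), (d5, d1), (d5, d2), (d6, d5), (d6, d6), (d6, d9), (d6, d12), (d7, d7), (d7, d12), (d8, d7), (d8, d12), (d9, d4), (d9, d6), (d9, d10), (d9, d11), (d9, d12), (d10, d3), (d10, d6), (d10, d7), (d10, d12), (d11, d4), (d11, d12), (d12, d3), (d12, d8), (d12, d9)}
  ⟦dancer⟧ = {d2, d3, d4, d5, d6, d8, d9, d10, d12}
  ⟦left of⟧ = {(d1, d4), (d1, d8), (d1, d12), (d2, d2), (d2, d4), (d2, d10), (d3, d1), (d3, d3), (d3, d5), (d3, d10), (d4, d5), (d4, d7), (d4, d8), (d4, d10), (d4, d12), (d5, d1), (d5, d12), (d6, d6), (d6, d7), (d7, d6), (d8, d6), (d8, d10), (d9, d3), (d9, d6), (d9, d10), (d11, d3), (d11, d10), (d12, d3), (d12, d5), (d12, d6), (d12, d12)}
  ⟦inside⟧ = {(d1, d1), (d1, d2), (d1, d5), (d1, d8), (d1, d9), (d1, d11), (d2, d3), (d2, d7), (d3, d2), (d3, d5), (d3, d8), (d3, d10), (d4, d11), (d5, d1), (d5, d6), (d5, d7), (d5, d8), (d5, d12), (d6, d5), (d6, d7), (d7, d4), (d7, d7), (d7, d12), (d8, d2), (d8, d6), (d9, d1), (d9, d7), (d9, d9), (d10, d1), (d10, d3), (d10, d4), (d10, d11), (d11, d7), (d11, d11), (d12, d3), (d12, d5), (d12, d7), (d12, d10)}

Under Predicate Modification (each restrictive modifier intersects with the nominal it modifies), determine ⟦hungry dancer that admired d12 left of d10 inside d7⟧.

{d9}

⟦that admired d12⟧ = {x : ⟨x, d12⟩ ∈ ⟦admired⟧} = {d2, d3, d6, d7, d8, d9, d10, d11}
⟦left of d10⟧ = {x : ⟨x, d10⟩ ∈ ⟦left of⟧} = {d2, d3, d4, d8, d9, d11}
⟦inside d7⟧ = {x : ⟨x, d7⟩ ∈ ⟦inside⟧} = {d2, d5, d6, d7, d9, d11, d12}
⟦dancer⟧ = {d2, d3, d4, d5, d6, d8, d9, d10, d12}
… ∩ ⟦that admired d12⟧ = {d2, d3, d4, d5, d6, d8, d9, d10, d12} ∩ {d2, d3, d6, d7, d8, d9, d10, d11} = {d2, d3, d6, d8, d9, d10}
… ∩ ⟦left of d10⟧ = {d2, d3, d6, d8, d9, d10} ∩ {d2, d3, d4, d8, d9, d11} = {d2, d3, d8, d9}
… ∩ ⟦inside d7⟧ = {d2, d3, d8, d9} ∩ {d2, d5, d6, d7, d9, d11, d12} = {d2, d9}
… ∩ ⟦hungry⟧ = {d2, d9} ∩ {d1, d3, d4, d5, d6, d7, d9, d10, d12} = {d9}
So ⟦hungry dancer that admired d12 left of d10 inside d7⟧ = {d9}.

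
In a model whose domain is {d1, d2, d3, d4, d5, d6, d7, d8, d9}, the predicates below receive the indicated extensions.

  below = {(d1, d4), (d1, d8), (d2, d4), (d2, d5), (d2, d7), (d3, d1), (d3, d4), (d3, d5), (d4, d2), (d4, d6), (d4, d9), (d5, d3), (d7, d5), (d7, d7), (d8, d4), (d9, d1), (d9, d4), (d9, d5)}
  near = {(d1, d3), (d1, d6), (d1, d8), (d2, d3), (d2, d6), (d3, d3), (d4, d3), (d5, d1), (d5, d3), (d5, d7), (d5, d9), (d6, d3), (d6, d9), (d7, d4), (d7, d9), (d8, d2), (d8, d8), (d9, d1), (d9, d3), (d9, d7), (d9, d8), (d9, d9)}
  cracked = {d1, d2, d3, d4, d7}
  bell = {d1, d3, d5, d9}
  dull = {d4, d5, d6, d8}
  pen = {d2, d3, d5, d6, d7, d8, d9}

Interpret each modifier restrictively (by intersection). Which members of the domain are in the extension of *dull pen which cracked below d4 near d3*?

{ }

⟦which cracked⟧ = ⟦cracked⟧ = {d1, d2, d3, d4, d7}
⟦below d4⟧ = {x : ⟨x, d4⟩ ∈ ⟦below⟧} = {d1, d2, d3, d8, d9}
⟦near d3⟧ = {x : ⟨x, d3⟩ ∈ ⟦near⟧} = {d1, d2, d3, d4, d5, d6, d9}
⟦pen⟧ = {d2, d3, d5, d6, d7, d8, d9}
… ∩ ⟦which cracked⟧ = {d2, d3, d5, d6, d7, d8, d9} ∩ {d1, d2, d3, d4, d7} = {d2, d3, d7}
… ∩ ⟦below d4⟧ = {d2, d3, d7} ∩ {d1, d2, d3, d8, d9} = {d2, d3}
… ∩ ⟦near d3⟧ = {d2, d3} ∩ {d1, d2, d3, d4, d5, d6, d9} = {d2, d3}
… ∩ ⟦dull⟧ = {d2, d3} ∩ {d4, d5, d6, d8} = ∅
So ⟦dull pen which cracked below d4 near d3⟧ = { }.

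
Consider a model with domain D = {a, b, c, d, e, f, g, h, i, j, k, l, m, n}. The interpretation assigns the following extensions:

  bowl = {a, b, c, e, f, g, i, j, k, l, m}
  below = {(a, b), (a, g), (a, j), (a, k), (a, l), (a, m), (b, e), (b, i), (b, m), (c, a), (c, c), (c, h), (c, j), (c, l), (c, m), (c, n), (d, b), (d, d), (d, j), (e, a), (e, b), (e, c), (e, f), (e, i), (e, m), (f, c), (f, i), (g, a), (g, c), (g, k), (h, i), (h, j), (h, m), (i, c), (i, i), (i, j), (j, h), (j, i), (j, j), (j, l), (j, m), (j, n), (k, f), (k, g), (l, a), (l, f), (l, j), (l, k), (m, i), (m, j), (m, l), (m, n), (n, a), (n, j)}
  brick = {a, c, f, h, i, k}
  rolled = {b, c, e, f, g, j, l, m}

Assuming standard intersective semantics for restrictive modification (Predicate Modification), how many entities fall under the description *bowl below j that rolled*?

⟦below j⟧ = {x : ⟨x, j⟩ ∈ ⟦below⟧} = {a, c, d, h, i, j, l, m, n}
⟦that rolled⟧ = ⟦rolled⟧ = {b, c, e, f, g, j, l, m}
⟦bowl⟧ = {a, b, c, e, f, g, i, j, k, l, m}
… ∩ ⟦below j⟧ = {a, b, c, e, f, g, i, j, k, l, m} ∩ {a, c, d, h, i, j, l, m, n} = {a, c, i, j, l, m}
… ∩ ⟦that rolled⟧ = {a, c, i, j, l, m} ∩ {b, c, e, f, g, j, l, m} = {c, j, l, m}
⟦bowl below j that rolled⟧ = {c, j, l, m}, so the cardinality is 4.

4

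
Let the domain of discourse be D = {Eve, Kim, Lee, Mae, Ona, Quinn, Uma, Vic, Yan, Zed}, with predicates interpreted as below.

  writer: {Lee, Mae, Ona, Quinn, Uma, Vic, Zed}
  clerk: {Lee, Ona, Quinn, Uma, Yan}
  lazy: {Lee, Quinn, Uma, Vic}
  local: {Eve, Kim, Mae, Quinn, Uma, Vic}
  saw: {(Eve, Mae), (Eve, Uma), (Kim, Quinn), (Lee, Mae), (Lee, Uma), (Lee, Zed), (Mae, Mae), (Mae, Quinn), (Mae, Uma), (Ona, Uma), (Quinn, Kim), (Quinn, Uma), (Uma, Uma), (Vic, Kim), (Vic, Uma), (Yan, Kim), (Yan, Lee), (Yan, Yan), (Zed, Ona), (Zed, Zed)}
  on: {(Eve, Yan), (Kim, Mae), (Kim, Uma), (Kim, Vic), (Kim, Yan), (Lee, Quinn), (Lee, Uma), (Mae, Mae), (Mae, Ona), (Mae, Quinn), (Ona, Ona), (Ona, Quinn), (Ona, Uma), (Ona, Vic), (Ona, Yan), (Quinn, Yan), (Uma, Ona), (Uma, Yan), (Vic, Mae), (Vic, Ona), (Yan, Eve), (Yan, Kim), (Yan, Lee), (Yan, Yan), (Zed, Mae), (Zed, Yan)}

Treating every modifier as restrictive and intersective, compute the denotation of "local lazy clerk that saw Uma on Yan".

{Quinn, Uma}

⟦that saw Uma⟧ = {x : ⟨x, Uma⟩ ∈ ⟦saw⟧} = {Eve, Lee, Mae, Ona, Quinn, Uma, Vic}
⟦on Yan⟧ = {x : ⟨x, Yan⟩ ∈ ⟦on⟧} = {Eve, Kim, Ona, Quinn, Uma, Yan, Zed}
⟦clerk⟧ = {Lee, Ona, Quinn, Uma, Yan}
… ∩ ⟦that saw Uma⟧ = {Lee, Ona, Quinn, Uma, Yan} ∩ {Eve, Lee, Mae, Ona, Quinn, Uma, Vic} = {Lee, Ona, Quinn, Uma}
… ∩ ⟦on Yan⟧ = {Lee, Ona, Quinn, Uma} ∩ {Eve, Kim, Ona, Quinn, Uma, Yan, Zed} = {Ona, Quinn, Uma}
… ∩ ⟦local⟧ = {Ona, Quinn, Uma} ∩ {Eve, Kim, Mae, Quinn, Uma, Vic} = {Quinn, Uma}
… ∩ ⟦lazy⟧ = {Quinn, Uma} ∩ {Lee, Quinn, Uma, Vic} = {Quinn, Uma}
So ⟦local lazy clerk that saw Uma on Yan⟧ = {Quinn, Uma}.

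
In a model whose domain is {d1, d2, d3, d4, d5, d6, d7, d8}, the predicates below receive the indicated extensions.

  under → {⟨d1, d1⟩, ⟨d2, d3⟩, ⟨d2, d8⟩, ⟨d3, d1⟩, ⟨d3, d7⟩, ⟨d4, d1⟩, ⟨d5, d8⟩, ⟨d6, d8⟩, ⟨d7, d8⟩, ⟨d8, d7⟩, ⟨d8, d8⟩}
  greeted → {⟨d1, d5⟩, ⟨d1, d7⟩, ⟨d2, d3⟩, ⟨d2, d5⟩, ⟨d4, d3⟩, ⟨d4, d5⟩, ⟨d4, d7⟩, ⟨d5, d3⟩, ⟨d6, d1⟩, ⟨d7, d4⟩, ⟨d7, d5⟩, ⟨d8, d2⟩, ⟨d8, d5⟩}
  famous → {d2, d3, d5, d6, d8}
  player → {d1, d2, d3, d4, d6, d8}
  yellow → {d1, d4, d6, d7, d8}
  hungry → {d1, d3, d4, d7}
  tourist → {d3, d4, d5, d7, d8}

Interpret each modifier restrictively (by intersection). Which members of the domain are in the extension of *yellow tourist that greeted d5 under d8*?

{d7, d8}

⟦that greeted d5⟧ = {x : ⟨x, d5⟩ ∈ ⟦greeted⟧} = {d1, d2, d4, d7, d8}
⟦under d8⟧ = {x : ⟨x, d8⟩ ∈ ⟦under⟧} = {d2, d5, d6, d7, d8}
⟦tourist⟧ = {d3, d4, d5, d7, d8}
… ∩ ⟦that greeted d5⟧ = {d3, d4, d5, d7, d8} ∩ {d1, d2, d4, d7, d8} = {d4, d7, d8}
… ∩ ⟦under d8⟧ = {d4, d7, d8} ∩ {d2, d5, d6, d7, d8} = {d7, d8}
… ∩ ⟦yellow⟧ = {d7, d8} ∩ {d1, d4, d6, d7, d8} = {d7, d8}
So ⟦yellow tourist that greeted d5 under d8⟧ = {d7, d8}.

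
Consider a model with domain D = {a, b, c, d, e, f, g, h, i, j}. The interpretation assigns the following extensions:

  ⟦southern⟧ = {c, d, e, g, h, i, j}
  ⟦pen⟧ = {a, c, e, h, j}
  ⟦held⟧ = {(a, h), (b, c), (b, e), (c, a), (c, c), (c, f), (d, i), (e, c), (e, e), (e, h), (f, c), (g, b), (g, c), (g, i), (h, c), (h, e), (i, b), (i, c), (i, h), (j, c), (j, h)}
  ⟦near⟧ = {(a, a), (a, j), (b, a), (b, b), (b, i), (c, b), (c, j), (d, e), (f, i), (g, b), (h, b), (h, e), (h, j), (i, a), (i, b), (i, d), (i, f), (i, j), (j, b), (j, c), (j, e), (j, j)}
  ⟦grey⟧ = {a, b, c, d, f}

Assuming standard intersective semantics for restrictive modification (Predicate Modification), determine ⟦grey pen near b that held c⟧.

{c}

⟦near b⟧ = {x : ⟨x, b⟩ ∈ ⟦near⟧} = {b, c, g, h, i, j}
⟦that held c⟧ = {x : ⟨x, c⟩ ∈ ⟦held⟧} = {b, c, e, f, g, h, i, j}
⟦pen⟧ = {a, c, e, h, j}
… ∩ ⟦near b⟧ = {a, c, e, h, j} ∩ {b, c, g, h, i, j} = {c, h, j}
… ∩ ⟦that held c⟧ = {c, h, j} ∩ {b, c, e, f, g, h, i, j} = {c, h, j}
… ∩ ⟦grey⟧ = {c, h, j} ∩ {a, b, c, d, f} = {c}
So ⟦grey pen near b that held c⟧ = {c}.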